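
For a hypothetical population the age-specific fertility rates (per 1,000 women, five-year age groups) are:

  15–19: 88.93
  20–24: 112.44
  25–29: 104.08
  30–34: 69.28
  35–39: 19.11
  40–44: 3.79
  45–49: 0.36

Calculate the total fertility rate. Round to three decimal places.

1.990

Sum of ASFRs = 88.93 + 112.44 + 104.08 + 69.28 + 19.11 + 3.79 + 0.36 = 397.99
TFR = 5 × 397.99 / 1000 = 1.98995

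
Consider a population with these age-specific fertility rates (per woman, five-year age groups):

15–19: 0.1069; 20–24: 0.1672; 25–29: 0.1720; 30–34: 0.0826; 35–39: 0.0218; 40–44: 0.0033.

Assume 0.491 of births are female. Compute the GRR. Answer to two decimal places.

1.36

Proportion female at birth = 0.491.
Sum of ASFRs = 0.1069 + 0.1672 + 0.1720 + 0.0826 + 0.0218 + 0.0033 = 0.5538
TFR = 5 × 0.5538 = 2.769
GRR = 0.491 × 2.769 = 1.35958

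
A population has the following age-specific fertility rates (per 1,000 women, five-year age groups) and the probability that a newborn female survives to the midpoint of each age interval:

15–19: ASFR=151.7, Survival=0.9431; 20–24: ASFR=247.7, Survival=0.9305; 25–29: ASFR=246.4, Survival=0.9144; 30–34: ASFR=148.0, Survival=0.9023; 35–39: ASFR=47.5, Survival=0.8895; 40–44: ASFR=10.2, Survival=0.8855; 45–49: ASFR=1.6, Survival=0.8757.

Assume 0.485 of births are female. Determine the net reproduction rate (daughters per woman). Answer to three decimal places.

Proportion female at birth = 0.485.
Weighting each age-specific rate by interval width and survival:
  15–19: 5 × 151.7/1000 × 0.9431 = 0.71534
  20–24: 5 × 247.7/1000 × 0.9305 = 1.15242
  25–29: 5 × 246.4/1000 × 0.9144 = 1.12654
  30–34: 5 × 148.0/1000 × 0.9023 = 0.66770
  35–39: 5 × 47.5/1000 × 0.8895 = 0.21126
  40–44: 5 × 10.2/1000 × 0.8855 = 0.04516
  45–49: 5 × 1.6/1000 × 0.8757 = 0.00701
Sum = 3.92543
NRR = 0.485 × 3.92543 = 1.90383

1.904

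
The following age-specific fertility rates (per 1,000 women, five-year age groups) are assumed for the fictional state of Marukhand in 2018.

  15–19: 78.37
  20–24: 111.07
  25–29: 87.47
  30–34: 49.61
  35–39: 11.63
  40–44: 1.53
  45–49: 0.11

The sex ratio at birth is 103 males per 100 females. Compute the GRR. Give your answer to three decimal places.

Proportion female at birth = 100 / (100 + 103) = 0.49261.
Sum of ASFRs = 78.37 + 111.07 + 87.47 + 49.61 + 11.63 + 1.53 + 0.11 = 339.79
TFR = 5 × 339.79 / 1000 = 1.69895
GRR = 0.49261 × 1.69895 = 0.83692

0.837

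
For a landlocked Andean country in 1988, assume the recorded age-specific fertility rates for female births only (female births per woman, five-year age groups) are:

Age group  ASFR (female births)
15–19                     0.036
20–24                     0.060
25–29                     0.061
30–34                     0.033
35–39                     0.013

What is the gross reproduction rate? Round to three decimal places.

Sum of female ASFRs = 0.036 + 0.060 + 0.061 + 0.033 + 0.013 = 0.203
GRR = 5 × 0.203 = 1.015

1.015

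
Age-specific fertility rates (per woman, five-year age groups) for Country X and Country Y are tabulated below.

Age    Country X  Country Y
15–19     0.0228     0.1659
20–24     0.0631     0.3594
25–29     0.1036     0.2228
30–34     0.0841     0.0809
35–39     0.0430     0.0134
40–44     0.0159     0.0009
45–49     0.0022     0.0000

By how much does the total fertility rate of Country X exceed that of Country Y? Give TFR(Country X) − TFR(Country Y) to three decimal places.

-2.543

Country X:
  Sum of ASFRs = 0.0228 + 0.0631 + 0.1036 + 0.0841 + 0.0430 + 0.0159 + 0.0022 = 0.3347
  TFR = 5 × 0.3347 = 1.6735
Country Y:
  Sum of ASFRs = 0.1659 + 0.3594 + 0.2228 + 0.0809 + 0.0134 + 0.0009 + 0.0000 = 0.8433
  TFR = 5 × 0.8433 = 4.2165
Difference = 1.6735 − 4.2165 = -2.543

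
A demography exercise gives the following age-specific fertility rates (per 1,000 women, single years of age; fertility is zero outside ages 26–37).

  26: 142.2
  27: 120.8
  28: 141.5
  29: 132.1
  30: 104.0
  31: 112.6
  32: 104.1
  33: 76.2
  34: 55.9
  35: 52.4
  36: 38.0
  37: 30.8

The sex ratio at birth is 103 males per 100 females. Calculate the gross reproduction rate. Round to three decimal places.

Proportion female at birth = 100 / (100 + 103) = 0.49261.
Sum of ASFRs = 142.2 + 120.8 + 141.5 + 132.1 + 104.0 + 112.6 + 104.1 + 76.2 + 55.9 + 52.4 + 38.0 + 30.8 = 1110.6
TFR = 1110.6 / 1000 = 1.1106
GRR = 0.49261 × 1.1106 = 0.54709

0.547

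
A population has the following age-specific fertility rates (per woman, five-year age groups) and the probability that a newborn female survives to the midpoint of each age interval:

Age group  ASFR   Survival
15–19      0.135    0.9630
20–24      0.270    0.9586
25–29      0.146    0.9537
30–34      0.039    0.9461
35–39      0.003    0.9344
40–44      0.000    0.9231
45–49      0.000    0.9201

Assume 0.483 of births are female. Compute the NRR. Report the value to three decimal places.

1.371

Proportion female at birth = 0.483.
Per-age-group product (5 × ASFR × survival probability):
  15–19: 5 × 0.135 × 0.9630 = 0.65003
  20–24: 5 × 0.270 × 0.9586 = 1.29411
  25–29: 5 × 0.146 × 0.9537 = 0.69620
  30–34: 5 × 0.039 × 0.9461 = 0.18449
  35–39: 5 × 0.003 × 0.9344 = 0.01402
  40–44: 5 × 0.000 × 0.9231 = 0.00000
  45–49: 5 × 0.000 × 0.9201 = 0.00000
Sum = 2.83885
NRR = 0.483 × 2.83885 = 1.37116
An NRR exceeding 1 indicates intrinsic growth under these rates.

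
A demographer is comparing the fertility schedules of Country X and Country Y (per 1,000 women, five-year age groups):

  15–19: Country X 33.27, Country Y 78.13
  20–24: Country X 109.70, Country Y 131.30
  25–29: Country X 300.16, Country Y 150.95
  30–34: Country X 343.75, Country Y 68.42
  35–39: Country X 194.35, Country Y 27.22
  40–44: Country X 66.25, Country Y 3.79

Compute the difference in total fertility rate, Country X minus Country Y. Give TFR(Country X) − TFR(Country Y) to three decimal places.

2.938

Country X:
  Sum of ASFRs = 33.27 + 109.70 + 300.16 + 343.75 + 194.35 + 66.25 = 1047.48
  TFR = 5 × 1047.48 / 1000 = 5.2374
Country Y:
  Sum of ASFRs = 78.13 + 131.30 + 150.95 + 68.42 + 27.22 + 3.79 = 459.81
  TFR = 5 × 459.81 / 1000 = 2.29905
Difference = 5.2374 − 2.29905 = 2.93835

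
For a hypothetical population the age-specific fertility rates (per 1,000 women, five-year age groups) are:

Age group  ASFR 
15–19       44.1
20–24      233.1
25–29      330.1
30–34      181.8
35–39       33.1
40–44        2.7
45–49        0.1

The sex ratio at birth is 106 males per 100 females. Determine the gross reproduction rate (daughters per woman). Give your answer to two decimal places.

Proportion female at birth = 100 / (100 + 106) = 0.48544.
Sum of ASFRs = 44.1 + 233.1 + 330.1 + 181.8 + 33.1 + 2.7 + 0.1 = 825.0
TFR = 5 × 825.0 / 1000 = 4.125
GRR = 0.48544 × 4.125 = 2.00244

2.00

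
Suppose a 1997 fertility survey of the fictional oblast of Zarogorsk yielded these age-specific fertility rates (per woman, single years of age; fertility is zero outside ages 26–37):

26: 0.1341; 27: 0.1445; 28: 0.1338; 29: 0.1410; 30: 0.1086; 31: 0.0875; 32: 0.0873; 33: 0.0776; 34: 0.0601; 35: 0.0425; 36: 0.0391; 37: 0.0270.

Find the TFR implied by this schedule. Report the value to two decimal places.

Sum of ASFRs = 0.1341 + 0.1445 + 0.1338 + 0.1410 + 0.1086 + 0.0875 + 0.0873 + 0.0776 + 0.0601 + 0.0425 + 0.0391 + 0.0270 = 1.0831
TFR = 1.0831

1.08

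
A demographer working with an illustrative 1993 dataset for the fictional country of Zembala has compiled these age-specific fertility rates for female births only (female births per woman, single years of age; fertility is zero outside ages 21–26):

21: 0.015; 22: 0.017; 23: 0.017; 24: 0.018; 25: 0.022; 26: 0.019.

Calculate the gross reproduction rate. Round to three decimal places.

Sum of female ASFRs = 0.015 + 0.017 + 0.017 + 0.018 + 0.022 + 0.019 = 0.108
GRR = 0.108

0.108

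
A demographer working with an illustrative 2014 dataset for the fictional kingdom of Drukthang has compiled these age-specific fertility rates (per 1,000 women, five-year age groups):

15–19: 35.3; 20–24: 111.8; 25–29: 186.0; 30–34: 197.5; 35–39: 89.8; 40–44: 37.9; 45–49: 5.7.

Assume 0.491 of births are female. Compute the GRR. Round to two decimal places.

Proportion female at birth = 0.491.
Sum of ASFRs = 35.3 + 111.8 + 186.0 + 197.5 + 89.8 + 37.9 + 5.7 = 664.0
TFR = 5 × 664.0 / 1000 = 3.32
GRR = 0.491 × 3.32 = 1.63012

1.63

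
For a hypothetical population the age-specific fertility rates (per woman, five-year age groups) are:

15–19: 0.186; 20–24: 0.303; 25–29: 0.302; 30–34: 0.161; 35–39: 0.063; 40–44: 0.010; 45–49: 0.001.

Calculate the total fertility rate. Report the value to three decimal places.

5.130

Sum of ASFRs = 0.186 + 0.303 + 0.302 + 0.161 + 0.063 + 0.010 + 0.001 = 1.026
TFR = 5 × 1.026 = 5.13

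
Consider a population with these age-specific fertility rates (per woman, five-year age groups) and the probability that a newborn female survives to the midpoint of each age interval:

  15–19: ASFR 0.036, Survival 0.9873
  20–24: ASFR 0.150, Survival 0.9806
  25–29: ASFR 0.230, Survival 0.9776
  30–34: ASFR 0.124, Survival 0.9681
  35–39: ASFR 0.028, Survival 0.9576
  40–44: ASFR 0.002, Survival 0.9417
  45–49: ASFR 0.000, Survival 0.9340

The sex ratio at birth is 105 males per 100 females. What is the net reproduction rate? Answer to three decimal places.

Proportion female at birth = 100 / (100 + 105) = 0.48780.
Weighting each age-specific rate by interval width and survival:
  15–19: 5 × 0.036 × 0.9873 = 0.17771
  20–24: 5 × 0.150 × 0.9806 = 0.73545
  25–29: 5 × 0.230 × 0.9776 = 1.12424
  30–34: 5 × 0.124 × 0.9681 = 0.60022
  35–39: 5 × 0.028 × 0.9576 = 0.13406
  40–44: 5 × 0.002 × 0.9417 = 0.00942
  45–49: 5 × 0.000 × 0.9340 = 0.00000
Sum = 2.78110
NRR = 0.48780 × 2.78110 = 1.35662

1.357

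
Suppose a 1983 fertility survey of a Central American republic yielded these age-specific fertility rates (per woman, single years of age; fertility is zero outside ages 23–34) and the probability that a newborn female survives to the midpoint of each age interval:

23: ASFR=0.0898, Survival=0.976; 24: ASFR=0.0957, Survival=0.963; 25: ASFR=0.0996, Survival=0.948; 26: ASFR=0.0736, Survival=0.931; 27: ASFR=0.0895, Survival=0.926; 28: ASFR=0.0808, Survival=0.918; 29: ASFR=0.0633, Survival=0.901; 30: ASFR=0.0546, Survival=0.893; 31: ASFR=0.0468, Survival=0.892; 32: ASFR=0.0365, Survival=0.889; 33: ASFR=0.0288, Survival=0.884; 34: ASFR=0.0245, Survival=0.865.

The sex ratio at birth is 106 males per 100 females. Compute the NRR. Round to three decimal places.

0.353

Proportion female at birth = 100 / (100 + 106) = 0.48544.
Survival-weighted fertility by age (1·fₓ·Sₓ):
  23: 1 × 0.0898 × 0.976 = 0.08764
  24: 1 × 0.0957 × 0.963 = 0.09216
  25: 1 × 0.0996 × 0.948 = 0.09442
  26: 1 × 0.0736 × 0.931 = 0.06852
  27: 1 × 0.0895 × 0.926 = 0.08288
  28: 1 × 0.0808 × 0.918 = 0.07417
  29: 1 × 0.0633 × 0.901 = 0.05703
  30: 1 × 0.0546 × 0.893 = 0.04876
  31: 1 × 0.0468 × 0.892 = 0.04175
  32: 1 × 0.0365 × 0.889 = 0.03245
  33: 1 × 0.0288 × 0.884 = 0.02546
  34: 1 × 0.0245 × 0.865 = 0.02119
Sum = 0.72643
NRR = 0.48544 × 0.72643 = 0.35264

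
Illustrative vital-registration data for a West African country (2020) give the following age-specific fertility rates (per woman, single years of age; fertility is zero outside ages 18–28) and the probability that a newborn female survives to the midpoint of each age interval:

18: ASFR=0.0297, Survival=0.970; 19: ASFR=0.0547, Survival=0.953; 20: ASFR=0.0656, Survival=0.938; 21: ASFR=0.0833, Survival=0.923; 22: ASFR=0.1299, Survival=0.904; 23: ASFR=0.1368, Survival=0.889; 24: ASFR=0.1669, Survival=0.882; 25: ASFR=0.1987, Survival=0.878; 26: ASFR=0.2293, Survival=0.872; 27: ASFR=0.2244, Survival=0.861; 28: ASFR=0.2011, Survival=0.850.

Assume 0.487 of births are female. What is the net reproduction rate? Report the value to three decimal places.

Proportion female at birth = 0.487.
Weighting each age-specific rate by interval width and survival:
  18: 1 × 0.0297 × 0.970 = 0.02881
  19: 1 × 0.0547 × 0.953 = 0.05213
  20: 1 × 0.0656 × 0.938 = 0.06153
  21: 1 × 0.0833 × 0.923 = 0.07689
  22: 1 × 0.1299 × 0.904 = 0.11743
  23: 1 × 0.1368 × 0.889 = 0.12162
  24: 1 × 0.1669 × 0.882 = 0.14721
  25: 1 × 0.1987 × 0.878 = 0.17446
  26: 1 × 0.2293 × 0.872 = 0.19995
  27: 1 × 0.2244 × 0.861 = 0.19321
  28: 1 × 0.2011 × 0.850 = 0.17094
Sum = 1.34418
NRR = 0.487 × 1.34418 = 0.65462
An NRR under 1 implies long-run decline under these rates.

0.655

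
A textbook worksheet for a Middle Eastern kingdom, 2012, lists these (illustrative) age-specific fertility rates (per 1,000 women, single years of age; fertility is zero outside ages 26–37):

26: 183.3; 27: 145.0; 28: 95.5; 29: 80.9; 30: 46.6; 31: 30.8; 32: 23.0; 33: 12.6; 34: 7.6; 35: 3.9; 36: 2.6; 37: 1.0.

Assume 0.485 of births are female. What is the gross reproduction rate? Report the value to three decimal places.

Proportion female at birth = 0.485.
Sum of ASFRs = 183.3 + 145.0 + 95.5 + 80.9 + 46.6 + 30.8 + 23.0 + 12.6 + 7.6 + 3.9 + 2.6 + 1.0 = 632.8
TFR = 632.8 / 1000 = 0.6328
GRR = 0.485 × 0.6328 = 0.30691

0.307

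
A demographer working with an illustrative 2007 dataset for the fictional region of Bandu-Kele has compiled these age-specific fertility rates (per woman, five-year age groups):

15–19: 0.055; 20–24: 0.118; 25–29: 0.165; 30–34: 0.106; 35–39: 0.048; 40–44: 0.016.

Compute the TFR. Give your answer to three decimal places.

Sum of ASFRs = 0.055 + 0.118 + 0.165 + 0.106 + 0.048 + 0.016 = 0.508
TFR = 5 × 0.508 = 2.54

2.540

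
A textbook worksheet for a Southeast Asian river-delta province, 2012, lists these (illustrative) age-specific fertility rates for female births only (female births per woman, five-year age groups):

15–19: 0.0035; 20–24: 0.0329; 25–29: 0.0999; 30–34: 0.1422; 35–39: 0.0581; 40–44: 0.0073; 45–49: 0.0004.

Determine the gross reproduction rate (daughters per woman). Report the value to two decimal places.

Sum of female ASFRs = 0.0035 + 0.0329 + 0.0999 + 0.1422 + 0.0581 + 0.0073 + 0.0004 = 0.3443
GRR = 5 × 0.3443 = 1.7215

1.72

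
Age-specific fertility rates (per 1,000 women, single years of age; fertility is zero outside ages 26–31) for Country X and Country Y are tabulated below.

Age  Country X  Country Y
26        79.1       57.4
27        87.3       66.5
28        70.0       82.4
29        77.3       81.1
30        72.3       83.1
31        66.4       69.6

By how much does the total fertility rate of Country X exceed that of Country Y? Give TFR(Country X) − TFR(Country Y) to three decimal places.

0.012

Country X:
  Sum of ASFRs = 79.1 + 87.3 + 70.0 + 77.3 + 72.3 + 66.4 = 452.4
  TFR = 452.4 / 1000 = 0.4524
Country Y:
  Sum of ASFRs = 57.4 + 66.5 + 82.4 + 81.1 + 83.1 + 69.6 = 440.1
  TFR = 440.1 / 1000 = 0.4401
Difference = 0.4524 − 0.4401 = 0.0123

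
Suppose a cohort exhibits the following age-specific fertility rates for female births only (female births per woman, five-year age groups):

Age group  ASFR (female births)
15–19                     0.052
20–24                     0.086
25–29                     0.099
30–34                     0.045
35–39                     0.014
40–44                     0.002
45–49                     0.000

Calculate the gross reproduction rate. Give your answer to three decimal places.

Sum of female ASFRs = 0.052 + 0.086 + 0.099 + 0.045 + 0.014 + 0.002 + 0.000 = 0.298
GRR = 5 × 0.298 = 1.49

1.490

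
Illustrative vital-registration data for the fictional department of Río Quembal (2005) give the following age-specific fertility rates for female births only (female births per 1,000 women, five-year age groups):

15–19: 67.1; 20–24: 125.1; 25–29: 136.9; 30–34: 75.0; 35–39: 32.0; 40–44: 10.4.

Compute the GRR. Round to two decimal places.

Sum of female ASFRs = 67.1 + 125.1 + 136.9 + 75.0 + 32.0 + 10.4 = 446.5
GRR = 5 × 446.5 / 1000 = 2.2325

2.23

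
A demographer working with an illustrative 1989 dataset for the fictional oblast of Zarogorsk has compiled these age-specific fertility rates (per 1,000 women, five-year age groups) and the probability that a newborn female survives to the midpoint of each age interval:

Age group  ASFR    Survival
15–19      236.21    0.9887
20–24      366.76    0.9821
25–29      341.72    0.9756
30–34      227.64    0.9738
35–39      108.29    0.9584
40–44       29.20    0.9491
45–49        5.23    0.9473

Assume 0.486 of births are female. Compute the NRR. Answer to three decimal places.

Proportion female at birth = 0.486.
Per-age-group product (5 × ASFR × survival probability):
  15–19: 5 × 236.21/1000 × 0.9887 = 1.16770
  20–24: 5 × 366.76/1000 × 0.9821 = 1.80097
  25–29: 5 × 341.72/1000 × 0.9756 = 1.66691
  30–34: 5 × 227.64/1000 × 0.9738 = 1.10838
  35–39: 5 × 108.29/1000 × 0.9584 = 0.51893
  40–44: 5 × 29.20/1000 × 0.9491 = 0.13857
  45–49: 5 × 5.23/1000 × 0.9473 = 0.02477
Sum = 6.42623
NRR = 0.486 × 6.42623 = 3.12315
An NRR exceeding 1 indicates intrinsic growth under these rates.

3.123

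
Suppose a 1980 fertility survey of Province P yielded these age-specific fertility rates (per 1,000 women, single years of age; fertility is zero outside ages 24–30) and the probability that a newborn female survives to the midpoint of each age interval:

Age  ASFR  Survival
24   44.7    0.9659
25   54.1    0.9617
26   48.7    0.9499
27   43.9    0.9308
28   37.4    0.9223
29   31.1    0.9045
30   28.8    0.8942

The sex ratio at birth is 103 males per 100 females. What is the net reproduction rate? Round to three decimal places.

Proportion female at birth = 100 / (100 + 103) = 0.49261.
Weighting each age-specific rate by interval width and survival:
  24: 1 × 44.7/1000 × 0.9659 = 0.04318
  25: 1 × 54.1/1000 × 0.9617 = 0.05203
  26: 1 × 48.7/1000 × 0.9499 = 0.04626
  27: 1 × 43.9/1000 × 0.9308 = 0.04086
  28: 1 × 37.4/1000 × 0.9223 = 0.03449
  29: 1 × 31.1/1000 × 0.9045 = 0.02813
  30: 1 × 28.8/1000 × 0.8942 = 0.02575
Sum = 0.27070
NRR = 0.49261 × 0.27070 = 0.13335
An NRR under 1 implies long-run decline under these rates.

0.133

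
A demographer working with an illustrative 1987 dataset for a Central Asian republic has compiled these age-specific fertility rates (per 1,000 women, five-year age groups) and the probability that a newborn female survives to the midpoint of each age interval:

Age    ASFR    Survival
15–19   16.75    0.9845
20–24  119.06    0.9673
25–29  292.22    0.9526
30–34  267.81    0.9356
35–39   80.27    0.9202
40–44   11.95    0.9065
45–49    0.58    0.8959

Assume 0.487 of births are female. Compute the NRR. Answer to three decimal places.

Proportion female at birth = 0.487.
Weighting each age-specific rate by interval width and survival:
  15–19: 5 × 16.75/1000 × 0.9845 = 0.08245
  20–24: 5 × 119.06/1000 × 0.9673 = 0.57583
  25–29: 5 × 292.22/1000 × 0.9526 = 1.39184
  30–34: 5 × 267.81/1000 × 0.9356 = 1.25282
  35–39: 5 × 80.27/1000 × 0.9202 = 0.36932
  40–44: 5 × 11.95/1000 × 0.9065 = 0.05416
  45–49: 5 × 0.58/1000 × 0.8959 = 0.00260
Sum = 3.72902
NRR = 0.487 × 3.72902 = 1.81603

1.816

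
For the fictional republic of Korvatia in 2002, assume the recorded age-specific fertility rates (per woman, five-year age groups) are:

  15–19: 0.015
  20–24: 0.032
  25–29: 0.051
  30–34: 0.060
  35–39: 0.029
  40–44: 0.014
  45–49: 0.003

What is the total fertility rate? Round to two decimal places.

Sum of ASFRs = 0.015 + 0.032 + 0.051 + 0.060 + 0.029 + 0.014 + 0.003 = 0.204
TFR = 5 × 0.204 = 1.02

1.02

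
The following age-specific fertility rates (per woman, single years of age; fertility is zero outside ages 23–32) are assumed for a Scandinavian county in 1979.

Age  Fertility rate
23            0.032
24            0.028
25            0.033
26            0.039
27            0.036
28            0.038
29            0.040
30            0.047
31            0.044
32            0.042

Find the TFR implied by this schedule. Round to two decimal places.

0.38

Sum of ASFRs = 0.032 + 0.028 + 0.033 + 0.039 + 0.036 + 0.038 + 0.040 + 0.047 + 0.044 + 0.042 = 0.379
TFR = 0.379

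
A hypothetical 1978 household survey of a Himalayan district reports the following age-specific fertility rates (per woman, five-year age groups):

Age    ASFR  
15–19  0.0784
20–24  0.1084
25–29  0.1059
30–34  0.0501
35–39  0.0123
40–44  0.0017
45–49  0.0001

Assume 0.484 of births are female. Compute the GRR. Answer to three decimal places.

Proportion female at birth = 0.484.
Sum of ASFRs = 0.0784 + 0.1084 + 0.1059 + 0.0501 + 0.0123 + 0.0017 + 0.0001 = 0.3569
TFR = 5 × 0.3569 = 1.7845
GRR = 0.484 × 1.7845 = 0.86370

0.864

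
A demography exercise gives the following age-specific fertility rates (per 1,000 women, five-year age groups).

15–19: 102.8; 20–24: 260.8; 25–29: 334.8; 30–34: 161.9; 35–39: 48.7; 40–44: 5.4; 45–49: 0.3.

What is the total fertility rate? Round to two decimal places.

4.57

Sum of ASFRs = 102.8 + 260.8 + 334.8 + 161.9 + 48.7 + 5.4 + 0.3 = 914.7
TFR = 5 × 914.7 / 1000 = 4.5735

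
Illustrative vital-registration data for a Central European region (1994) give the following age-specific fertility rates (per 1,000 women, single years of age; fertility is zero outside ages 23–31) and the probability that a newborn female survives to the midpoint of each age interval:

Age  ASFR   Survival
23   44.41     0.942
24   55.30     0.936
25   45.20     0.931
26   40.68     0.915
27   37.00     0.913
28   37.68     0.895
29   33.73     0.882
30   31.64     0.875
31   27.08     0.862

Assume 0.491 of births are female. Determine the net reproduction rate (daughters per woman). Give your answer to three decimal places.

Proportion female at birth = 0.491.
Survival-weighted fertility by age (1·fₓ·Sₓ):
  23: 1 × 44.41/1000 × 0.942 = 0.04183
  24: 1 × 55.30/1000 × 0.936 = 0.05176
  25: 1 × 45.20/1000 × 0.931 = 0.04208
  26: 1 × 40.68/1000 × 0.915 = 0.03722
  27: 1 × 37.00/1000 × 0.913 = 0.03378
  28: 1 × 37.68/1000 × 0.895 = 0.03372
  29: 1 × 33.73/1000 × 0.882 = 0.02975
  30: 1 × 31.64/1000 × 0.875 = 0.02769
  31: 1 × 27.08/1000 × 0.862 = 0.02334
Sum = 0.32117
NRR = 0.491 × 0.32117 = 0.15769

0.158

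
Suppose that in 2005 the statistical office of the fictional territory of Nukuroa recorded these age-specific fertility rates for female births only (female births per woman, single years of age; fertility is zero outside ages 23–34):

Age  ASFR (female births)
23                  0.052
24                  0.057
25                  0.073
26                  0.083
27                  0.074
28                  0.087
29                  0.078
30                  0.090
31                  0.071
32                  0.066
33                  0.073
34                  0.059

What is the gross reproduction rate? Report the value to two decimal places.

Sum of female ASFRs = 0.052 + 0.057 + 0.073 + 0.083 + 0.074 + 0.087 + 0.078 + 0.090 + 0.071 + 0.066 + 0.073 + 0.059 = 0.863
GRR = 0.863

0.86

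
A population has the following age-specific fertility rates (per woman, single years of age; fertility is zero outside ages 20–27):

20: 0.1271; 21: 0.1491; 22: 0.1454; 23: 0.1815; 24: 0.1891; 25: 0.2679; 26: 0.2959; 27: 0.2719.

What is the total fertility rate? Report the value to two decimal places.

1.63

Sum of ASFRs = 0.1271 + 0.1491 + 0.1454 + 0.1815 + 0.1891 + 0.2679 + 0.2959 + 0.2719 = 1.6279
TFR = 1.6279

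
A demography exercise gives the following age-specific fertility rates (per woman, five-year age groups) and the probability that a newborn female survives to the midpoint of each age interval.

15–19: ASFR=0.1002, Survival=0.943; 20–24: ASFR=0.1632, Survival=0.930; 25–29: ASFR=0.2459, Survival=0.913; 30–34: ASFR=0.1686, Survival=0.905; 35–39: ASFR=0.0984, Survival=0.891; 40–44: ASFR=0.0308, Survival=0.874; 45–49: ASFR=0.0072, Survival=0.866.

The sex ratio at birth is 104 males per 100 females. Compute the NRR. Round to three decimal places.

Proportion female at birth = 100 / (100 + 104) = 0.49020.
Weighting each age-specific rate by interval width and survival:
  15–19: 5 × 0.1002 × 0.943 = 0.47244
  20–24: 5 × 0.1632 × 0.930 = 0.75888
  25–29: 5 × 0.2459 × 0.913 = 1.12253
  30–34: 5 × 0.1686 × 0.905 = 0.76292
  35–39: 5 × 0.0984 × 0.891 = 0.43837
  40–44: 5 × 0.0308 × 0.874 = 0.13460
  45–49: 5 × 0.0072 × 0.866 = 0.03118
Sum = 3.72092
NRR = 0.49020 × 3.72092 = 1.82399

1.824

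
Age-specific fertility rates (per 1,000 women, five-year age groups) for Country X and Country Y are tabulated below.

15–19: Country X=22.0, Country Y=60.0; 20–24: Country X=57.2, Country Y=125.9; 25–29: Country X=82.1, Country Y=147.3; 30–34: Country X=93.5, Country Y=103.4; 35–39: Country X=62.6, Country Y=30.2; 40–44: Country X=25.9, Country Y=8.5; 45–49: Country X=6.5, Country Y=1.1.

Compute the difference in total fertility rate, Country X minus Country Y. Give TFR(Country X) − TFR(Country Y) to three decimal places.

-0.633

Country X:
  Sum of ASFRs = 22.0 + 57.2 + 82.1 + 93.5 + 62.6 + 25.9 + 6.5 = 349.8
  TFR = 5 × 349.8 / 1000 = 1.749
Country Y:
  Sum of ASFRs = 60.0 + 125.9 + 147.3 + 103.4 + 30.2 + 8.5 + 1.1 = 476.4
  TFR = 5 × 476.4 / 1000 = 2.382
Difference = 1.749 − 2.382 = -0.633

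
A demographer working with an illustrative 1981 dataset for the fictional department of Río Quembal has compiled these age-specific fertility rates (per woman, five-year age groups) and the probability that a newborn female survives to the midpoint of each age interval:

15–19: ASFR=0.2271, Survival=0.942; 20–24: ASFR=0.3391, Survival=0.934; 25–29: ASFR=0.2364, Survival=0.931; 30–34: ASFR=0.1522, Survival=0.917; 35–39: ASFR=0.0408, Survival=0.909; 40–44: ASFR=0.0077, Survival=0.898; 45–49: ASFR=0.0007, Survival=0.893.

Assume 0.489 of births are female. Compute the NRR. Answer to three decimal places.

2.286

Proportion female at birth = 0.489.
Each age group contributes 5 × ASFR × survival:
  15–19: 5 × 0.2271 × 0.942 = 1.06964
  20–24: 5 × 0.3391 × 0.934 = 1.58360
  25–29: 5 × 0.2364 × 0.931 = 1.10044
  30–34: 5 × 0.1522 × 0.917 = 0.69784
  35–39: 5 × 0.0408 × 0.909 = 0.18544
  40–44: 5 × 0.0077 × 0.898 = 0.03457
  45–49: 5 × 0.0007 × 0.893 = 0.00313
Sum = 4.67466
NRR = 0.489 × 4.67466 = 2.28591
An NRR exceeding 1 indicates intrinsic growth under these rates.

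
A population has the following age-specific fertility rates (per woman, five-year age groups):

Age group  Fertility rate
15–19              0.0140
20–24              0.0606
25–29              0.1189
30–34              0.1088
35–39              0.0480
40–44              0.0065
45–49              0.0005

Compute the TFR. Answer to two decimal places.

1.79

Sum of ASFRs = 0.0140 + 0.0606 + 0.1189 + 0.1088 + 0.0480 + 0.0065 + 0.0005 = 0.3573
TFR = 5 × 0.3573 = 1.7865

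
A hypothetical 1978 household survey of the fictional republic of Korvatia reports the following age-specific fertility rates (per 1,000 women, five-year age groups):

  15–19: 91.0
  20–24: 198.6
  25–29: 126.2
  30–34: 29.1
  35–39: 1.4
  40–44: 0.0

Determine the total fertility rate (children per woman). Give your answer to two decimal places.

2.23

Sum of ASFRs = 91.0 + 198.6 + 126.2 + 29.1 + 1.4 + 0.0 = 446.3
TFR = 5 × 446.3 / 1000 = 2.2315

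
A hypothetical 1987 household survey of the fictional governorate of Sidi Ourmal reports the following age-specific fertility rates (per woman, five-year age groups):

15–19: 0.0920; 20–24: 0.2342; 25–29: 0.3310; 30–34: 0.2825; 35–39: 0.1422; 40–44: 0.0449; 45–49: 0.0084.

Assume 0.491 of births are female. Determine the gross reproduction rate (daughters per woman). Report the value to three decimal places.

Proportion female at birth = 0.491.
Sum of ASFRs = 0.0920 + 0.2342 + 0.3310 + 0.2825 + 0.1422 + 0.0449 + 0.0084 = 1.1352
TFR = 5 × 1.1352 = 5.676
GRR = 0.491 × 5.676 = 2.78692

2.787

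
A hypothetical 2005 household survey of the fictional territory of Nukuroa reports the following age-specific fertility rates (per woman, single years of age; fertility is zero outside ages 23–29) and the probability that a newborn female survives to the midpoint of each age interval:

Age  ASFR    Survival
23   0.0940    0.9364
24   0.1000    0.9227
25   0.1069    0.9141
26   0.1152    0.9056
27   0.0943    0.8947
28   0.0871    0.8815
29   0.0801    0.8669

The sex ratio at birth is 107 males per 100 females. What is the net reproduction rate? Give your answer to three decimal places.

0.296

Proportion female at birth = 100 / (100 + 107) = 0.48309.
Per-age-group product (1 × ASFR × survival probability):
  23: 1 × 0.0940 × 0.9364 = 0.08802
  24: 1 × 0.1000 × 0.9227 = 0.09227
  25: 1 × 0.1069 × 0.9141 = 0.09772
  26: 1 × 0.1152 × 0.9056 = 0.10433
  27: 1 × 0.0943 × 0.8947 = 0.08437
  28: 1 × 0.0871 × 0.8815 = 0.07678
  29: 1 × 0.0801 × 0.8669 = 0.06944
Sum = 0.61293
NRR = 0.48309 × 0.61293 = 0.29610
With NRR below 1 the population is below replacement fertility.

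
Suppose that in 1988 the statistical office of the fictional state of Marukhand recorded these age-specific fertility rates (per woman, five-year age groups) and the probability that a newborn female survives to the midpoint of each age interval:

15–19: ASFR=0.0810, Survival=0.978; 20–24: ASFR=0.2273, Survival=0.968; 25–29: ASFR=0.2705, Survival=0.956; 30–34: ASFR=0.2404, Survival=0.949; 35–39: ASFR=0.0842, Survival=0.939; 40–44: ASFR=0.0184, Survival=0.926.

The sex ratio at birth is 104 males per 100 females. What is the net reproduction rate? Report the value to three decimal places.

Proportion female at birth = 100 / (100 + 104) = 0.49020.
Weighting each age-specific rate by interval width and survival:
  15–19: 5 × 0.0810 × 0.978 = 0.39609
  20–24: 5 × 0.2273 × 0.968 = 1.10013
  25–29: 5 × 0.2705 × 0.956 = 1.29299
  30–34: 5 × 0.2404 × 0.949 = 1.14070
  35–39: 5 × 0.0842 × 0.939 = 0.39532
  40–44: 5 × 0.0184 × 0.926 = 0.08519
Sum = 4.41042
NRR = 0.49020 × 4.41042 = 2.16199
NRR > 1, so each generation more than replaces itself.

2.162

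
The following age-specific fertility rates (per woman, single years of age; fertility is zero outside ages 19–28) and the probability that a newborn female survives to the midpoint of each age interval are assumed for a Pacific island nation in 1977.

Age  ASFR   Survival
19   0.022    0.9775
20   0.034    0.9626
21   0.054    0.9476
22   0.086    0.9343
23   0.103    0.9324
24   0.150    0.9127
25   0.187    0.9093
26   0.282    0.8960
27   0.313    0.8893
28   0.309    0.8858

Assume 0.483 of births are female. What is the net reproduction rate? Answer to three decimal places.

Proportion female at birth = 0.483.
Weighting each age-specific rate by interval width and survival:
  19: 1 × 0.022 × 0.9775 = 0.02151
  20: 1 × 0.034 × 0.9626 = 0.03273
  21: 1 × 0.054 × 0.9476 = 0.05117
  22: 1 × 0.086 × 0.9343 = 0.08035
  23: 1 × 0.103 × 0.9324 = 0.09604
  24: 1 × 0.150 × 0.9127 = 0.13691
  25: 1 × 0.187 × 0.9093 = 0.17004
  26: 1 × 0.282 × 0.8960 = 0.25267
  27: 1 × 0.313 × 0.8893 = 0.27835
  28: 1 × 0.309 × 0.8858 = 0.27371
Sum = 1.39348
NRR = 0.483 × 1.39348 = 0.67305

0.673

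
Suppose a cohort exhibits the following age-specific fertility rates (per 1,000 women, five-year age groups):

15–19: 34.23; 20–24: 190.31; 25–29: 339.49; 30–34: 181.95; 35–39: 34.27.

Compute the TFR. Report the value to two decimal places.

3.90

Sum of ASFRs = 34.23 + 190.31 + 339.49 + 181.95 + 34.27 = 780.25
TFR = 5 × 780.25 / 1000 = 3.90125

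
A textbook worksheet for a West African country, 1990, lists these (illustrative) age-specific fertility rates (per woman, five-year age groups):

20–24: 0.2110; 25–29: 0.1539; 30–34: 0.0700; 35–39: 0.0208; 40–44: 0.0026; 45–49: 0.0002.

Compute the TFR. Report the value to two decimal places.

Sum of ASFRs = 0.2110 + 0.1539 + 0.0700 + 0.0208 + 0.0026 + 0.0002 = 0.4585
TFR = 5 × 0.4585 = 2.2925

2.29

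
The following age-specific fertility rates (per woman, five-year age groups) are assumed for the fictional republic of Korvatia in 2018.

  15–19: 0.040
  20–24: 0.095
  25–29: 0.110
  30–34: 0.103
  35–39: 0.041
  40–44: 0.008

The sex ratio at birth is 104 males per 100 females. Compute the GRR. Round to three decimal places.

0.973

Proportion female at birth = 100 / (100 + 104) = 0.49020.
Sum of ASFRs = 0.040 + 0.095 + 0.110 + 0.103 + 0.041 + 0.008 = 0.397
TFR = 5 × 0.397 = 1.985
GRR = 0.49020 × 1.985 = 0.97305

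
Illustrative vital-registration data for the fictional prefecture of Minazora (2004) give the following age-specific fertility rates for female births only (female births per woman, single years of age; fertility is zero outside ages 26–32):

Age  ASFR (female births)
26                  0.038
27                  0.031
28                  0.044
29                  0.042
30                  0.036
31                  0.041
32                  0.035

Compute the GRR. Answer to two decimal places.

Sum of female ASFRs = 0.038 + 0.031 + 0.044 + 0.042 + 0.036 + 0.041 + 0.035 = 0.267
GRR = 0.267

0.27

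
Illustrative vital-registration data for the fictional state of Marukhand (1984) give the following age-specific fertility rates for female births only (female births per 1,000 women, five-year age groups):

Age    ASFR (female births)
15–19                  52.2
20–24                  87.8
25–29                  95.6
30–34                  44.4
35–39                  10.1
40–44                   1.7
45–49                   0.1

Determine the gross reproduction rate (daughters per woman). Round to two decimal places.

Sum of female ASFRs = 52.2 + 87.8 + 95.6 + 44.4 + 10.1 + 1.7 + 0.1 = 291.9
GRR = 5 × 291.9 / 1000 = 1.4595

1.46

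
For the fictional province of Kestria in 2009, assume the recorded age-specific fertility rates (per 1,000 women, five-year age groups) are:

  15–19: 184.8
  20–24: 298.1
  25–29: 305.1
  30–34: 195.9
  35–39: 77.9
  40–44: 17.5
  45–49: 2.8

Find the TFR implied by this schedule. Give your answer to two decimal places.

5.41

Sum of ASFRs = 184.8 + 298.1 + 305.1 + 195.9 + 77.9 + 17.5 + 2.8 = 1082.1
TFR = 5 × 1082.1 / 1000 = 5.4105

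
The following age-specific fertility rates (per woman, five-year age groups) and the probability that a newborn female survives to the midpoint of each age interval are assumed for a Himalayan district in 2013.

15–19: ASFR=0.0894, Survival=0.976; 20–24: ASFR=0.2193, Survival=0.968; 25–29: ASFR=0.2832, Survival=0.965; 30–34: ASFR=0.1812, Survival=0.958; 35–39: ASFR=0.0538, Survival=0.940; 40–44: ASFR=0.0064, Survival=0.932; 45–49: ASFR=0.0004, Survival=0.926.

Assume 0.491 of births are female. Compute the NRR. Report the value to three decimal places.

Proportion female at birth = 0.491.
Each age group contributes 5 × ASFR × survival:
  15–19: 5 × 0.0894 × 0.976 = 0.43627
  20–24: 5 × 0.2193 × 0.968 = 1.06141
  25–29: 5 × 0.2832 × 0.965 = 1.36644
  30–34: 5 × 0.1812 × 0.958 = 0.86795
  35–39: 5 × 0.0538 × 0.940 = 0.25286
  40–44: 5 × 0.0064 × 0.932 = 0.02982
  45–49: 5 × 0.0004 × 0.926 = 0.00185
Sum = 4.01660
NRR = 0.491 × 4.01660 = 1.97215

1.972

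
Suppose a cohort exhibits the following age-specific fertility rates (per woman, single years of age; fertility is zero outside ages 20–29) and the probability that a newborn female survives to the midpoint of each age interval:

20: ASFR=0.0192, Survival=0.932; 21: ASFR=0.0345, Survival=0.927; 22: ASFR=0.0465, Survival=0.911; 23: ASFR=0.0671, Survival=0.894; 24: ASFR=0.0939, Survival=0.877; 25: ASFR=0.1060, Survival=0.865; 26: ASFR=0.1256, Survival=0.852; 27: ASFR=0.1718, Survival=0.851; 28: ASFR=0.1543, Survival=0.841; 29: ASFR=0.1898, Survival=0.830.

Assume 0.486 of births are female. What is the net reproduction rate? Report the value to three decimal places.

Proportion female at birth = 0.486.
Per-age-group product (1 × ASFR × survival probability):
  20: 1 × 0.0192 × 0.932 = 0.01789
  21: 1 × 0.0345 × 0.927 = 0.03198
  22: 1 × 0.0465 × 0.911 = 0.04236
  23: 1 × 0.0671 × 0.894 = 0.05999
  24: 1 × 0.0939 × 0.877 = 0.08235
  25: 1 × 0.1060 × 0.865 = 0.09169
  26: 1 × 0.1256 × 0.852 = 0.10701
  27: 1 × 0.1718 × 0.851 = 0.14620
  28: 1 × 0.1543 × 0.841 = 0.12977
  29: 1 × 0.1898 × 0.830 = 0.15753
Sum = 0.86677
NRR = 0.486 × 0.86677 = 0.42125
With NRR below 1 the population is below replacement fertility.

0.421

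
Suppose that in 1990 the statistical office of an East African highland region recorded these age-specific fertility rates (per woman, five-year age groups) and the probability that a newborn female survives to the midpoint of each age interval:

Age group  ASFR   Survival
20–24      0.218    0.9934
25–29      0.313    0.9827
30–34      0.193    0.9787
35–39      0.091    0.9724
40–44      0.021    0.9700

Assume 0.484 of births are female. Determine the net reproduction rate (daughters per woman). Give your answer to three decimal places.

1.989

Proportion female at birth = 0.484.
Each age group contributes 5 × ASFR × survival:
  20–24: 5 × 0.218 × 0.9934 = 1.08281
  25–29: 5 × 0.313 × 0.9827 = 1.53793
  30–34: 5 × 0.193 × 0.9787 = 0.94445
  35–39: 5 × 0.091 × 0.9724 = 0.44244
  40–44: 5 × 0.021 × 0.9700 = 0.10185
Sum = 4.10948
NRR = 0.484 × 4.10948 = 1.98899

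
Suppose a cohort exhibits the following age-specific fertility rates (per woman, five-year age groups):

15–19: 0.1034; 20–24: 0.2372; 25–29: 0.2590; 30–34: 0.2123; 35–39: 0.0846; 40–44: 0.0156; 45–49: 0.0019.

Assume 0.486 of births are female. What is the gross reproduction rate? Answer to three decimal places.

2.221

Proportion female at birth = 0.486.
Sum of ASFRs = 0.1034 + 0.2372 + 0.2590 + 0.2123 + 0.0846 + 0.0156 + 0.0019 = 0.9140
TFR = 5 × 0.9140 = 4.57
GRR = 0.486 × 4.57 = 2.22102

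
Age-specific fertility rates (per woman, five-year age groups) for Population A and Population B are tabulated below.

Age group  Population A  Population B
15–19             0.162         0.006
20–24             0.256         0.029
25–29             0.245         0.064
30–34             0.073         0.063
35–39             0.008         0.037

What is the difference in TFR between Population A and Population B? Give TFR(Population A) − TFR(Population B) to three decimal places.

2.725

Population A:
  Sum of ASFRs = 0.162 + 0.256 + 0.245 + 0.073 + 0.008 = 0.744
  TFR = 5 × 0.744 = 3.72
Population B:
  Sum of ASFRs = 0.006 + 0.029 + 0.064 + 0.063 + 0.037 = 0.199
  TFR = 5 × 0.199 = 0.995
Difference = 3.72 − 0.995 = 2.725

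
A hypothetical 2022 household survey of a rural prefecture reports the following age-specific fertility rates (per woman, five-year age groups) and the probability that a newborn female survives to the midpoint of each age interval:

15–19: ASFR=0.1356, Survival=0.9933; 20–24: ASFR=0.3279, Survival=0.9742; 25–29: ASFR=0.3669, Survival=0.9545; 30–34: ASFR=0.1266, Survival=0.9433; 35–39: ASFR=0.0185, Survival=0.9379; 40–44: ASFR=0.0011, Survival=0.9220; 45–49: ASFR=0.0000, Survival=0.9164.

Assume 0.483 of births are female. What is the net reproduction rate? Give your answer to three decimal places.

2.275

Proportion female at birth = 0.483.
Per-age-group product (5 × ASFR × survival probability):
  15–19: 5 × 0.1356 × 0.9933 = 0.67346
  20–24: 5 × 0.3279 × 0.9742 = 1.59720
  25–29: 5 × 0.3669 × 0.9545 = 1.75103
  30–34: 5 × 0.1266 × 0.9433 = 0.59711
  35–39: 5 × 0.0185 × 0.9379 = 0.08676
  40–44: 5 × 0.0011 × 0.9220 = 0.00507
  45–49: 5 × 0.0000 × 0.9164 = 0.00000
Sum = 4.71063
NRR = 0.483 × 4.71063 = 2.27523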